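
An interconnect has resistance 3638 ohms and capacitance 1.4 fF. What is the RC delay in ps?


Step 1: tau = R * C
Step 2: tau = 3638 * 1.4 fF = 3638 * 1.4e-15 F
Step 3: tau = 5.0932e-12 s = 5.0932 ps

5.0932


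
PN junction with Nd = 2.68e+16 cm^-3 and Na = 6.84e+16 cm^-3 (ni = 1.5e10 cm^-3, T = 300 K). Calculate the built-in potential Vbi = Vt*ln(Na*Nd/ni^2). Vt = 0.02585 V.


Step 1: Compute Na*Nd/ni^2 = 6.84e+16 * 2.68e+16 / (1.5e10)^2 = 8.1472e+12
Step 2: ln(8.1472e+12) = 29.7287
Step 3: Vbi = 0.02585 * 29.7287 = 0.768 V

0.768


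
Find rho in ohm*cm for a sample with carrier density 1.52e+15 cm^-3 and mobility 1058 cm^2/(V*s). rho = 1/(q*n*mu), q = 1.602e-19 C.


Step 1: sigma = q * n * mu = 1.602e-19 * 1.52e+15 * 1058 = 2.57627e-01 S/cm
Step 2: rho = 1 / sigma = 1 / 2.57627e-01 = 3.882 ohm*cm

3.882


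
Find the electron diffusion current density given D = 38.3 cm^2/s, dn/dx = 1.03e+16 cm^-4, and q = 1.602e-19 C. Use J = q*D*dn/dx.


Step 1: J = q * D * (dn/dx)
Step 2: J = 1.602e-19 * 38.3 * 1.03e+16
Step 3: J = 6.32e-02 A/cm^2

6.32e-02


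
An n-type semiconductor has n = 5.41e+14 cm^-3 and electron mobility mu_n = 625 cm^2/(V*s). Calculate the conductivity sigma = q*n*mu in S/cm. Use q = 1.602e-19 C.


Step 1: sigma = q * n * mu
Step 2: sigma = 1.602e-19 * 5.41e+14 * 625
Step 3: sigma = 5.417e-02 S/cm

5.417e-02


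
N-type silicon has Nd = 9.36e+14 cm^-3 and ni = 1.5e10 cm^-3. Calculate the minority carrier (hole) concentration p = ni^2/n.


Step 1: Since Nd >> ni, n ≈ Nd = 9.36e+14 cm^-3
Step 2: p = ni^2 / n = (1.5e10)^2 / 9.36e+14
Step 3: p = 2.25e20 / 9.36e+14 = 2.40e+05 cm^-3

2.40e+05


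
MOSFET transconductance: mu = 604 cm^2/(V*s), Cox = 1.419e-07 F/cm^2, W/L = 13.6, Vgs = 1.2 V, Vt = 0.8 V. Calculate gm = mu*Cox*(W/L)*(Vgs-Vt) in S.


Step 1: Vov = Vgs - Vt = 1.2 - 0.8 = 0.4 V
Step 2: gm = mu * Cox * (W/L) * Vov
Step 3: gm = 604 * 1.419e-07 * 13.6 * 0.4 = 4.66e-04 S

4.66e-04


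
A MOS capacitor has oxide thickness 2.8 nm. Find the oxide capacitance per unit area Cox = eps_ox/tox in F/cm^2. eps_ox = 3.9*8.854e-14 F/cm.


Step 1: eps_ox = 3.9 * 8.854e-14 = 3.45306e-13 F/cm
Step 2: tox in cm = 2.8 nm * 1e-7 = 2.8000e-07 cm
Step 3: Cox = 3.45306e-13 / 2.8000e-07 = 1.23e-06 F/cm^2

1.23e-06


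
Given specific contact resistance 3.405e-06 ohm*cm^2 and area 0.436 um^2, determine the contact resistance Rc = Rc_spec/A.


Step 1: Convert area to cm^2: 0.436 um^2 = 4.3600e-09 cm^2
Step 2: Rc = Rc_spec / A = 3.405e-06 / 4.3600e-09
Step 3: Rc = 7.81e+02 ohms

7.81e+02


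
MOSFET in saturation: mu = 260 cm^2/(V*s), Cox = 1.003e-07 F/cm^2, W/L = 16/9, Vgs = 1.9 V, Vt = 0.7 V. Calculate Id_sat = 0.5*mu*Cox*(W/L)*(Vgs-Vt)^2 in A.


Step 1: Overdrive voltage Vov = Vgs - Vt = 1.9 - 0.7 = 1.2 V
Step 2: W/L = 16/9 = 1.77778
Step 3: Id = 0.5 * 260 * 1.003e-07 * 1.77778 * 1.2^2
Step 4: Id = 3.34e-05 A

3.34e-05


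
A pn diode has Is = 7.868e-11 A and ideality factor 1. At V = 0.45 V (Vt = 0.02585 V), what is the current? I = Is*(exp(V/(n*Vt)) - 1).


Step 1: V/(n*Vt) = 0.45/(1*0.02585) = 17.4081
Step 2: exp(17.4081) = 3.6328e+07
Step 3: I = 7.868e-11 * (3.6328e+07 - 1) = 2.86e-03 A

2.86e-03


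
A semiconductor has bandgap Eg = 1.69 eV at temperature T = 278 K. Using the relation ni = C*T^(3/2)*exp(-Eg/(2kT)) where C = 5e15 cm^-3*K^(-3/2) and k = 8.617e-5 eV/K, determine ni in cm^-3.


Step 1: Compute kT = 8.617e-5 * 278 = 0.02395526 eV
Step 2: Exponent = -Eg/(2kT) = -1.69/(2*0.02395526) = -35.27409
Step 3: T^(3/2) = 278^1.5 = 4635.19
Step 4: ni = 5e15 * 4635.19 * exp(-35.27409) = 1.11e+04 cm^-3

1.11e+04


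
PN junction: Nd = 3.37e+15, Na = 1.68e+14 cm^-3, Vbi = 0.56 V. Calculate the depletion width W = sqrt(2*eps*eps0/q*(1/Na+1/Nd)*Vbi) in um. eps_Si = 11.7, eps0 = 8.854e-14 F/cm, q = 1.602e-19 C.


Step 1: 1/Na + 1/Nd = 1/1.68e+14 + 1/3.37e+15 = 6.24912e-15
Step 2: 2*eps*eps0/q = 2*11.7*8.854e-14/1.602e-19 = 1.293281e+07
Step 3: W^2 = 1.293281e+07 * 6.24912e-15 * 0.56 = 4.52585e-08
Step 4: W = sqrt(4.52585e-08) = 2.127e-04 cm = 2.127 um

2.127


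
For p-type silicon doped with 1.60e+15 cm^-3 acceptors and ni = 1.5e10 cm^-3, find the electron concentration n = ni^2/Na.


Step 1: Majority hole concentration p ≈ Na = 1.60e+15 cm^-3
Step 2: n = ni^2 / Na = (1.5e10)^2 / 1.60e+15
Step 3: n = 1.41e+05 cm^-3

1.41e+05


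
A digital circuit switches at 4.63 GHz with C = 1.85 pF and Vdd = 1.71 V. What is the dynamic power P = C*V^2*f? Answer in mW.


Step 1: V^2 = 1.71^2 = 2.9241 V^2
Step 2: P = C*V^2*f = 1.85e-12 F * 2.9241 * 4.63e9 Hz
Step 3: P = 2.504637855e-02 W
Step 4: P = 25.046 mW

25.046


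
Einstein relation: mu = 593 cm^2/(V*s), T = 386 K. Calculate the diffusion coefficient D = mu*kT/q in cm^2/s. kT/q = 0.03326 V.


Step 1: D = mu * (kT/q)
Step 2: D = 593 * 0.03326
Step 3: D = 19.72 cm^2/s

19.72


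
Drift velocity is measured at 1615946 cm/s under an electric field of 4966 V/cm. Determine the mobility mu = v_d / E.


Step 1: mu = v_d / E
Step 2: mu = 1615946 / 4966
Step 3: mu = 325.4 cm^2/(V*s)

325.4


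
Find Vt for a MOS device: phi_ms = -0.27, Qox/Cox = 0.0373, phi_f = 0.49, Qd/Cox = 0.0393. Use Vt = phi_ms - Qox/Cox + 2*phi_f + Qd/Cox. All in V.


Step 1: Vt = phi_ms - Qox/Cox + 2*phi_f + Qd/Cox
Step 2: Vt = -0.27 - 0.0373 + 2*0.49 + 0.0393
Step 3: Vt = -0.27 - 0.0373 + 0.98 + 0.0393
Step 4: Vt = 0.712 V

0.712


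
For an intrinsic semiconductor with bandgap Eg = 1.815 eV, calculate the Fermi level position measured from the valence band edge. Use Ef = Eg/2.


Step 1: For an intrinsic semiconductor, the Fermi level sits at midgap.
Step 2: Ef = Eg / 2 = 1.815 / 2 = 0.9075 eV

0.9075


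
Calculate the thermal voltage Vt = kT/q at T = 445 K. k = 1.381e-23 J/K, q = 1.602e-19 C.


Step 1: kT = 1.381e-23 * 445 = 6.14545e-21 J
Step 2: Vt = kT/q = 6.14545e-21 / 1.602e-19
Step 3: Vt = 0.03836 V

0.03836


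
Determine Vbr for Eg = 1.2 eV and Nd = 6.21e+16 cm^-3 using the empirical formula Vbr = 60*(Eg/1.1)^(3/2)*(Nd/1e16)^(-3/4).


Step 1: Eg/1.1 = 1.2/1.1 = 1.090909
Step 2: (Eg/1.1)^1.5 = 1.090909^1.5 = 1.139417
Step 3: (Nd/1e16)^(-0.75) = (6.21)^(-0.75) = 0.254203
Step 4: Vbr = 60 * 1.139417 * 0.254203 = 17.4 V

17.4


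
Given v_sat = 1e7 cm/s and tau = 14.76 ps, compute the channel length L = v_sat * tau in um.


Step 1: tau in seconds = 14.76 ps * 1e-12 = 1.4760e-11 s
Step 2: L = v_sat * tau = 1e7 * 1.4760e-11 = 1.4760e-04 cm
Step 3: L in um = 1.4760e-04 * 1e4 = 1.476 um

1.476


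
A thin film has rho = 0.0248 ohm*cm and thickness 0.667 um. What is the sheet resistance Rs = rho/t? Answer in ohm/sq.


Step 1: Convert thickness to cm: t = 0.667 um = 6.6700e-05 cm
Step 2: Rs = rho / t = 0.0248 / 6.6700e-05
Step 3: Rs = 371.8 ohm/sq

371.8


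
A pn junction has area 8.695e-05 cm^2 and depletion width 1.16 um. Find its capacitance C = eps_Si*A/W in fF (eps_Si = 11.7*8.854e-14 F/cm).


Step 1: eps_Si = 11.7 * 8.854e-14 = 1.035918e-12 F/cm
Step 2: W in cm = 1.16 * 1e-4 = 1.16e-04 cm
Step 3: C = 1.035918e-12 * 8.695e-05 / 1.16e-04 = 7.764920e-13 F
Step 4: C = 776.49 fF

776.49


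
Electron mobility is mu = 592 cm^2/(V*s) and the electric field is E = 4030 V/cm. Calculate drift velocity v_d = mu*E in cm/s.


Step 1: v_d = mu * E
Step 2: v_d = 592 * 4030 = 2385760
Step 3: v_d = 2.39e+06 cm/s

2.39e+06


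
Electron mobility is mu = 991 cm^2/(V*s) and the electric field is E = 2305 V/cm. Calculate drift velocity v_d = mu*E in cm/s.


Step 1: v_d = mu * E
Step 2: v_d = 991 * 2305 = 2284255
Step 3: v_d = 2.28e+06 cm/s

2.28e+06


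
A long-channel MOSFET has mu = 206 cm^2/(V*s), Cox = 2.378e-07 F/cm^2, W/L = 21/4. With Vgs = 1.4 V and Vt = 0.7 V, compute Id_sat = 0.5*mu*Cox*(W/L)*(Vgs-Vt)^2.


Step 1: Overdrive voltage Vov = Vgs - Vt = 1.4 - 0.7 = 0.7 V
Step 2: W/L = 21/4 = 5.25
Step 3: Id = 0.5 * 206 * 2.378e-07 * 5.25 * 0.7^2
Step 4: Id = 6.30e-05 A

6.30e-05


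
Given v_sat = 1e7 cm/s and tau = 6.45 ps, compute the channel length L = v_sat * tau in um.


Step 1: tau in seconds = 6.45 ps * 1e-12 = 6.4500e-12 s
Step 2: L = v_sat * tau = 1e7 * 6.4500e-12 = 6.4500e-05 cm
Step 3: L in um = 6.4500e-05 * 1e4 = 0.645 um

0.645


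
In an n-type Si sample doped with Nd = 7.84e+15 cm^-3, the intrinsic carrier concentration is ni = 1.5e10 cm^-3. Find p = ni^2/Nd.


Step 1: Since Nd >> ni, n ≈ Nd = 7.84e+15 cm^-3
Step 2: p = ni^2 / n = (1.5e10)^2 / 7.84e+15
Step 3: p = 2.25e20 / 7.84e+15 = 2.87e+04 cm^-3

2.87e+04


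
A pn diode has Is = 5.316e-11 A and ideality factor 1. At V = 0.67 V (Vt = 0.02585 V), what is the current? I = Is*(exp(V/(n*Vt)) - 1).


Step 1: V/(n*Vt) = 0.67/(1*0.02585) = 25.9188
Step 2: exp(25.9188) = 1.8046e+11
Step 3: I = 5.316e-11 * (1.8046e+11 - 1) = 9.59e+00 A

9.59e+00


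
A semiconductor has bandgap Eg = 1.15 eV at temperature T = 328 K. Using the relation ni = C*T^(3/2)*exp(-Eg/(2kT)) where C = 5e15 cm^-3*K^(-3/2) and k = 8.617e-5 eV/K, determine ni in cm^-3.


Step 1: Compute kT = 8.617e-5 * 328 = 0.02826376 eV
Step 2: Exponent = -Eg/(2kT) = -1.15/(2*0.02826376) = -20.34407
Step 3: T^(3/2) = 328^1.5 = 5940.33
Step 4: ni = 5e15 * 5940.33 * exp(-20.34407) = 4.34e+10 cm^-3

4.34e+10


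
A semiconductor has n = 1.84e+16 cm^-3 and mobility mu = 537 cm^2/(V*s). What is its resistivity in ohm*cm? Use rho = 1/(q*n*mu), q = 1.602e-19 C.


Step 1: sigma = q * n * mu = 1.602e-19 * 1.84e+16 * 537 = 1.58290e+00 S/cm
Step 2: rho = 1 / sigma = 1 / 1.58290e+00 = 0.6318 ohm*cm

0.6318


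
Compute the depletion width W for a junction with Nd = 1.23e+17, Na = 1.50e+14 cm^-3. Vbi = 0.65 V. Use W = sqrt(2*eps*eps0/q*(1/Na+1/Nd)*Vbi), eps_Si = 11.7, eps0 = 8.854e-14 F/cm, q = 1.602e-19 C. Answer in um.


Step 1: 1/Na + 1/Nd = 1/1.50e+14 + 1/1.23e+17 = 6.67480e-15
Step 2: 2*eps*eps0/q = 2*11.7*8.854e-14/1.602e-19 = 1.293281e+07
Step 3: W^2 = 1.293281e+07 * 6.67480e-15 * 0.65 = 5.61105e-08
Step 4: W = sqrt(5.61105e-08) = 2.369e-04 cm = 2.369 um

2.369


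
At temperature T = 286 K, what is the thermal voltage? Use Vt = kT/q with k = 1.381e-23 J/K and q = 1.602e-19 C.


Step 1: kT = 1.381e-23 * 286 = 3.94966e-21 J
Step 2: Vt = kT/q = 3.94966e-21 / 1.602e-19
Step 3: Vt = 0.02465 V

0.02465


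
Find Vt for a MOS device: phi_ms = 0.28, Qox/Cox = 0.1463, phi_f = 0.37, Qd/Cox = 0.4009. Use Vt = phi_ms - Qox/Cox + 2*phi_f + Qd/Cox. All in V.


Step 1: Vt = phi_ms - Qox/Cox + 2*phi_f + Qd/Cox
Step 2: Vt = 0.28 - 0.1463 + 2*0.37 + 0.4009
Step 3: Vt = 0.28 - 0.1463 + 0.74 + 0.4009
Step 4: Vt = 1.2746 V

1.2746


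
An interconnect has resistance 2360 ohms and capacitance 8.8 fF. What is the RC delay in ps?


Step 1: tau = R * C
Step 2: tau = 2360 * 8.8 fF = 2360 * 8.8e-15 F
Step 3: tau = 2.0768e-11 s = 20.768 ps

20.768


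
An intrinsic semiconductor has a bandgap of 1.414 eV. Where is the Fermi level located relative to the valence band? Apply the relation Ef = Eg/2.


Step 1: For an intrinsic semiconductor, the Fermi level sits at midgap.
Step 2: Ef = Eg / 2 = 1.414 / 2 = 0.707 eV

0.707


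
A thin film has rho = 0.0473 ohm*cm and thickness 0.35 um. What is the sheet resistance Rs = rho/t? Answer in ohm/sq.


Step 1: Convert thickness to cm: t = 0.35 um = 3.5000e-05 cm
Step 2: Rs = rho / t = 0.0473 / 3.5000e-05
Step 3: Rs = 1351.4 ohm/sq

1351.4


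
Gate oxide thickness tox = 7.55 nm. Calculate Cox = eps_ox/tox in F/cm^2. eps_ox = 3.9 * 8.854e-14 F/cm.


Step 1: eps_ox = 3.9 * 8.854e-14 = 3.45306e-13 F/cm
Step 2: tox in cm = 7.55 nm * 1e-7 = 7.5500e-07 cm
Step 3: Cox = 3.45306e-13 / 7.5500e-07 = 4.57e-07 F/cm^2

4.57e-07


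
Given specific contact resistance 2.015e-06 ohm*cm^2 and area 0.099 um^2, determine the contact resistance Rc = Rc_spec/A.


Step 1: Convert area to cm^2: 0.099 um^2 = 9.9000e-10 cm^2
Step 2: Rc = Rc_spec / A = 2.015e-06 / 9.9000e-10
Step 3: Rc = 2.04e+03 ohms

2.04e+03


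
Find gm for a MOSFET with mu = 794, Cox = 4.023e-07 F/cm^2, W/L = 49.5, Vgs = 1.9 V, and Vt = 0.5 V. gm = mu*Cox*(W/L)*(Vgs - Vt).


Step 1: Vov = Vgs - Vt = 1.9 - 0.5 = 1.4 V
Step 2: gm = mu * Cox * (W/L) * Vov
Step 3: gm = 794 * 4.023e-07 * 49.5 * 1.4 = 2.21e-02 S

2.21e-02


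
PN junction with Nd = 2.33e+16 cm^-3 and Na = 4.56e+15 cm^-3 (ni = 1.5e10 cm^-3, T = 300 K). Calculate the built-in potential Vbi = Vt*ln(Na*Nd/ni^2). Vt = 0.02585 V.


Step 1: Compute Na*Nd/ni^2 = 4.56e+15 * 2.33e+16 / (1.5e10)^2 = 4.7221e+11
Step 2: ln(4.7221e+11) = 26.8807
Step 3: Vbi = 0.02585 * 26.8807 = 0.695 V

0.695


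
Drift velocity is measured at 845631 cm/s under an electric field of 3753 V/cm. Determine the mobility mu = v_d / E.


Step 1: mu = v_d / E
Step 2: mu = 845631 / 3753
Step 3: mu = 225.32 cm^2/(V*s)

225.32


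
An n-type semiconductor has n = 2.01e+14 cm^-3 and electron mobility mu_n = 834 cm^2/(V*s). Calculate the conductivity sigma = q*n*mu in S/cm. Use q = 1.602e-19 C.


Step 1: sigma = q * n * mu
Step 2: sigma = 1.602e-19 * 2.01e+14 * 834
Step 3: sigma = 2.685e-02 S/cm

2.685e-02


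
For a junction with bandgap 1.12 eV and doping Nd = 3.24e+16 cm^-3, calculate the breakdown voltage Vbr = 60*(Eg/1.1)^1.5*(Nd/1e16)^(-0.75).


Step 1: Eg/1.1 = 1.12/1.1 = 1.018182
Step 2: (Eg/1.1)^1.5 = 1.018182^1.5 = 1.027397
Step 3: (Nd/1e16)^(-0.75) = (3.24)^(-0.75) = 0.414087
Step 4: Vbr = 60 * 1.027397 * 0.414087 = 25.5 V

25.5


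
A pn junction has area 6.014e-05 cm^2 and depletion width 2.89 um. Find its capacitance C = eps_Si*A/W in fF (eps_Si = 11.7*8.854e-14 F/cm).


Step 1: eps_Si = 11.7 * 8.854e-14 = 1.035918e-12 F/cm
Step 2: W in cm = 2.89 * 1e-4 = 2.89e-04 cm
Step 3: C = 1.035918e-12 * 6.014e-05 / 2.89e-04 = 2.155713e-13 F
Step 4: C = 215.57 fF

215.57


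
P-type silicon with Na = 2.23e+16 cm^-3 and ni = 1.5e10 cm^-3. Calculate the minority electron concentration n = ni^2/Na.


Step 1: Majority hole concentration p ≈ Na = 2.23e+16 cm^-3
Step 2: n = ni^2 / Na = (1.5e10)^2 / 2.23e+16
Step 3: n = 1.01e+04 cm^-3

1.01e+04


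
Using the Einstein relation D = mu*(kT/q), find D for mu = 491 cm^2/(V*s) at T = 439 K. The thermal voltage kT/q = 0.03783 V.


Step 1: D = mu * (kT/q)
Step 2: D = 491 * 0.03783
Step 3: D = 18.57 cm^2/s

18.57


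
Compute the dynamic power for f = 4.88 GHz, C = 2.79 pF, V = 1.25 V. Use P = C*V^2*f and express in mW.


Step 1: V^2 = 1.25^2 = 1.5625 V^2
Step 2: P = C*V^2*f = 2.79e-12 F * 1.5625 * 4.88e9 Hz
Step 3: P = 2.127375e-02 W
Step 4: P = 21.274 mW

21.274


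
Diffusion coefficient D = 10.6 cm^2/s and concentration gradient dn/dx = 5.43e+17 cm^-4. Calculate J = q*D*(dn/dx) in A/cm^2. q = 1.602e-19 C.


Step 1: J = q * D * (dn/dx)
Step 2: J = 1.602e-19 * 10.6 * 5.43e+17
Step 3: J = 9.22e-01 A/cm^2

9.22e-01


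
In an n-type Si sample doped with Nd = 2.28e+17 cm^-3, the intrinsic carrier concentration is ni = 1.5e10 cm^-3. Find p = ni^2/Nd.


Step 1: Since Nd >> ni, n ≈ Nd = 2.28e+17 cm^-3
Step 2: p = ni^2 / n = (1.5e10)^2 / 2.28e+17
Step 3: p = 2.25e20 / 2.28e+17 = 9.87e+02 cm^-3

9.87e+02


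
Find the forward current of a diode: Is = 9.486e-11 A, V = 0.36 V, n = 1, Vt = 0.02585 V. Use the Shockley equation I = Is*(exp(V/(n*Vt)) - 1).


Step 1: V/(n*Vt) = 0.36/(1*0.02585) = 13.9265
Step 2: exp(13.9265) = 1.1174e+06
Step 3: I = 9.486e-11 * (1.1174e+06 - 1) = 1.06e-04 A

1.06e-04


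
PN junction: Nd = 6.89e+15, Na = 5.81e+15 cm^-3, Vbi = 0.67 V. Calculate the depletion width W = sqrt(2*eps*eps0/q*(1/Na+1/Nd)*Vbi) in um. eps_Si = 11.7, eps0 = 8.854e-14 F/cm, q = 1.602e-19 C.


Step 1: 1/Na + 1/Nd = 1/5.81e+15 + 1/6.89e+15 = 3.17255e-16
Step 2: 2*eps*eps0/q = 2*11.7*8.854e-14/1.602e-19 = 1.293281e+07
Step 3: W^2 = 1.293281e+07 * 3.17255e-16 * 0.67 = 2.74901e-09
Step 4: W = sqrt(2.74901e-09) = 5.243e-05 cm = 0.5243 um

0.5243


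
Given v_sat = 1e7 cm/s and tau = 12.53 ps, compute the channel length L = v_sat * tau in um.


Step 1: tau in seconds = 12.53 ps * 1e-12 = 1.2530e-11 s
Step 2: L = v_sat * tau = 1e7 * 1.2530e-11 = 1.2530e-04 cm
Step 3: L in um = 1.2530e-04 * 1e4 = 1.253 um

1.253


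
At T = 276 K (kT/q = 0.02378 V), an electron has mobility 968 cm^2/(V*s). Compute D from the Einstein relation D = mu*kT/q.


Step 1: D = mu * (kT/q)
Step 2: D = 968 * 0.02378
Step 3: D = 23.02 cm^2/s

23.02


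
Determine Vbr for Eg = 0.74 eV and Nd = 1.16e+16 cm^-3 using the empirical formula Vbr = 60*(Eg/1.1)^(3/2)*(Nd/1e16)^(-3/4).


Step 1: Eg/1.1 = 0.74/1.1 = 0.672727
Step 2: (Eg/1.1)^1.5 = 0.672727^1.5 = 0.551770
Step 3: (Nd/1e16)^(-0.75) = (1.16)^(-0.75) = 0.894657
Step 4: Vbr = 60 * 0.551770 * 0.894657 = 29.6 V

29.6


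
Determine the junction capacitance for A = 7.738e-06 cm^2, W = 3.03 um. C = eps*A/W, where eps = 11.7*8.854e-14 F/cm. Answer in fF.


Step 1: eps_Si = 11.7 * 8.854e-14 = 1.035918e-12 F/cm
Step 2: W in cm = 3.03 * 1e-4 = 3.03e-04 cm
Step 3: C = 1.035918e-12 * 7.738e-06 / 3.03e-04 = 2.645523e-14 F
Step 4: C = 26.46 fF

26.46


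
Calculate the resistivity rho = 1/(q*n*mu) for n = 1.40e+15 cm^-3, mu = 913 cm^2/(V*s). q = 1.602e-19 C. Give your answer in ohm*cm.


Step 1: sigma = q * n * mu = 1.602e-19 * 1.40e+15 * 913 = 2.04768e-01 S/cm
Step 2: rho = 1 / sigma = 1 / 2.04768e-01 = 4.884 ohm*cm

4.884


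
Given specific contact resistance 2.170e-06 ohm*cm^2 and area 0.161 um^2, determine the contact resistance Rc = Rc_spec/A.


Step 1: Convert area to cm^2: 0.161 um^2 = 1.6100e-09 cm^2
Step 2: Rc = Rc_spec / A = 2.170e-06 / 1.6100e-09
Step 3: Rc = 1.35e+03 ohms

1.35e+03


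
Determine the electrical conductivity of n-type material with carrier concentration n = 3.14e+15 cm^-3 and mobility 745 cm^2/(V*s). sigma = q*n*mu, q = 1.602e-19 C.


Step 1: sigma = q * n * mu
Step 2: sigma = 1.602e-19 * 3.14e+15 * 745
Step 3: sigma = 3.748e-01 S/cm

3.748e-01


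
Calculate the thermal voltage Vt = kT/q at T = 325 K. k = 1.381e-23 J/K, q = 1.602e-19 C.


Step 1: kT = 1.381e-23 * 325 = 4.48825e-21 J
Step 2: Vt = kT/q = 4.48825e-21 / 1.602e-19
Step 3: Vt = 0.02802 V

0.02802


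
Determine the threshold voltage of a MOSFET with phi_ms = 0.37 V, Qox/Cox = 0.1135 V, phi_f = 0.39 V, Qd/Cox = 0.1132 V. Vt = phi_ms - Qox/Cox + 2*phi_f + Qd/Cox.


Step 1: Vt = phi_ms - Qox/Cox + 2*phi_f + Qd/Cox
Step 2: Vt = 0.37 - 0.1135 + 2*0.39 + 0.1132
Step 3: Vt = 0.37 - 0.1135 + 0.78 + 0.1132
Step 4: Vt = 1.1497 V

1.1497


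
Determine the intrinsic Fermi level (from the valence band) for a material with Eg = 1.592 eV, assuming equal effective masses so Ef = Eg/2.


Step 1: For an intrinsic semiconductor, the Fermi level sits at midgap.
Step 2: Ef = Eg / 2 = 1.592 / 2 = 0.796 eV

0.796


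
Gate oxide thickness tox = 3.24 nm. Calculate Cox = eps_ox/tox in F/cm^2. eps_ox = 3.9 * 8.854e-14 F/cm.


Step 1: eps_ox = 3.9 * 8.854e-14 = 3.45306e-13 F/cm
Step 2: tox in cm = 3.24 nm * 1e-7 = 3.2400e-07 cm
Step 3: Cox = 3.45306e-13 / 3.2400e-07 = 1.07e-06 F/cm^2

1.07e-06


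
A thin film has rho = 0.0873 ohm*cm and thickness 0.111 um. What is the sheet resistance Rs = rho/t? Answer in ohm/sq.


Step 1: Convert thickness to cm: t = 0.111 um = 1.1100e-05 cm
Step 2: Rs = rho / t = 0.0873 / 1.1100e-05
Step 3: Rs = 7864.9 ohm/sq

7864.9


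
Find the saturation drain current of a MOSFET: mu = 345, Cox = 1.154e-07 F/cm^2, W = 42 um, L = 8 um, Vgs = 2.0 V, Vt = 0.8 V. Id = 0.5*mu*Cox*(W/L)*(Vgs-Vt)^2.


Step 1: Overdrive voltage Vov = Vgs - Vt = 2.0 - 0.8 = 1.2 V
Step 2: W/L = 42/8 = 5.25
Step 3: Id = 0.5 * 345 * 1.154e-07 * 5.25 * 1.2^2
Step 4: Id = 1.50e-04 A

1.50e-04


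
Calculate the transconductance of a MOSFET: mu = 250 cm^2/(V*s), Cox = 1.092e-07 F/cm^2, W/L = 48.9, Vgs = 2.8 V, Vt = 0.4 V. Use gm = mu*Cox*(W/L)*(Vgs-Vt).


Step 1: Vov = Vgs - Vt = 2.8 - 0.4 = 2.4 V
Step 2: gm = mu * Cox * (W/L) * Vov
Step 3: gm = 250 * 1.092e-07 * 48.9 * 2.4 = 3.20e-03 S

3.20e-03


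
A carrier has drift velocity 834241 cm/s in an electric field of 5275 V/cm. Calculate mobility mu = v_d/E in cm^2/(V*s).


Step 1: mu = v_d / E
Step 2: mu = 834241 / 5275
Step 3: mu = 158.15 cm^2/(V*s)

158.15


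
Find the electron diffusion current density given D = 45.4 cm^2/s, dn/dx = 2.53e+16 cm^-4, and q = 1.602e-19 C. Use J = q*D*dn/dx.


Step 1: J = q * D * (dn/dx)
Step 2: J = 1.602e-19 * 45.4 * 2.53e+16
Step 3: J = 1.84e-01 A/cm^2

1.84e-01


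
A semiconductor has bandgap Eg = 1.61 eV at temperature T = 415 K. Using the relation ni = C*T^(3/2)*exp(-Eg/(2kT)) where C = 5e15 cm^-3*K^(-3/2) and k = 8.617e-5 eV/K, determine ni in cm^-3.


Step 1: Compute kT = 8.617e-5 * 415 = 0.03576055 eV
Step 2: Exponent = -Eg/(2kT) = -1.61/(2*0.03576055) = -22.51084
Step 3: T^(3/2) = 415^1.5 = 8454.19
Step 4: ni = 5e15 * 8454.19 * exp(-22.51084) = 7.07e+09 cm^-3

7.07e+09


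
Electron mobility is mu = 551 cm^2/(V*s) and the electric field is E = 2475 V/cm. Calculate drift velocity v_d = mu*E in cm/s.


Step 1: v_d = mu * E
Step 2: v_d = 551 * 2475 = 1363725
Step 3: v_d = 1.36e+06 cm/s

1.36e+06


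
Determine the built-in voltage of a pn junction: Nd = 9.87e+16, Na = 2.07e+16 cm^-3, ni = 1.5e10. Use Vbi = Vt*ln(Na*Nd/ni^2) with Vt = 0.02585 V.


Step 1: Compute Na*Nd/ni^2 = 2.07e+16 * 9.87e+16 / (1.5e10)^2 = 9.0804e+12
Step 2: ln(9.0804e+12) = 29.8371
Step 3: Vbi = 0.02585 * 29.8371 = 0.771 V

0.771


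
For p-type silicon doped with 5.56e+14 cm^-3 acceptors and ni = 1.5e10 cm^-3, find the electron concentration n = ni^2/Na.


Step 1: Majority hole concentration p ≈ Na = 5.56e+14 cm^-3
Step 2: n = ni^2 / Na = (1.5e10)^2 / 5.56e+14
Step 3: n = 4.05e+05 cm^-3

4.05e+05


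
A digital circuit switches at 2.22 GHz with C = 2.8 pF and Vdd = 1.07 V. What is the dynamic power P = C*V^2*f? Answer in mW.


Step 1: V^2 = 1.07^2 = 1.1449 V^2
Step 2: P = C*V^2*f = 2.8e-12 F * 1.1449 * 2.22e9 Hz
Step 3: P = 7.1166984e-03 W
Step 4: P = 7.117 mW

7.117


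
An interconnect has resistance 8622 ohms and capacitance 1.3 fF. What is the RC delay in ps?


Step 1: tau = R * C
Step 2: tau = 8622 * 1.3 fF = 8622 * 1.3e-15 F
Step 3: tau = 1.12086e-11 s = 11.2086 ps

11.2086


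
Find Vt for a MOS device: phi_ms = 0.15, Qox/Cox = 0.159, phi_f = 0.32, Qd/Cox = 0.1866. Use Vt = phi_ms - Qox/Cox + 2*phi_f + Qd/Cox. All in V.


Step 1: Vt = phi_ms - Qox/Cox + 2*phi_f + Qd/Cox
Step 2: Vt = 0.15 - 0.159 + 2*0.32 + 0.1866
Step 3: Vt = 0.15 - 0.159 + 0.64 + 0.1866
Step 4: Vt = 0.8176 V

0.8176


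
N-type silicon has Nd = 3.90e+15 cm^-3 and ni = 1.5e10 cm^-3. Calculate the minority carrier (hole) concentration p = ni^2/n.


Step 1: Since Nd >> ni, n ≈ Nd = 3.90e+15 cm^-3
Step 2: p = ni^2 / n = (1.5e10)^2 / 3.90e+15
Step 3: p = 2.25e20 / 3.90e+15 = 5.77e+04 cm^-3

5.77e+04


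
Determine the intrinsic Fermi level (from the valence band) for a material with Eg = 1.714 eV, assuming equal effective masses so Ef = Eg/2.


Step 1: For an intrinsic semiconductor, the Fermi level sits at midgap.
Step 2: Ef = Eg / 2 = 1.714 / 2 = 0.857 eV

0.857


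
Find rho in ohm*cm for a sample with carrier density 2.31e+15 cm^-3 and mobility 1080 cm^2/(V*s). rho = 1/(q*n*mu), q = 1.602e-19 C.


Step 1: sigma = q * n * mu = 1.602e-19 * 2.31e+15 * 1080 = 3.99667e-01 S/cm
Step 2: rho = 1 / sigma = 1 / 3.99667e-01 = 2.502 ohm*cm

2.502


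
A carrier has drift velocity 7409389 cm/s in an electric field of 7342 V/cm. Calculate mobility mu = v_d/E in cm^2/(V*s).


Step 1: mu = v_d / E
Step 2: mu = 7409389 / 7342
Step 3: mu = 1009.18 cm^2/(V*s)

1009.18


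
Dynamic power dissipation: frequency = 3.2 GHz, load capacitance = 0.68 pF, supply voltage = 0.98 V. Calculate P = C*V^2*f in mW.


Step 1: V^2 = 0.98^2 = 0.9604 V^2
Step 2: P = C*V^2*f = 0.68e-12 F * 0.9604 * 3.2e9 Hz
Step 3: P = 2.0898304e-03 W
Step 4: P = 2.09 mW

2.09


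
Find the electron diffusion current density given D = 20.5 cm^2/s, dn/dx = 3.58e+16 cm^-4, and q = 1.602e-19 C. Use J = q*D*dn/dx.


Step 1: J = q * D * (dn/dx)
Step 2: J = 1.602e-19 * 20.5 * 3.58e+16
Step 3: J = 1.18e-01 A/cm^2

1.18e-01


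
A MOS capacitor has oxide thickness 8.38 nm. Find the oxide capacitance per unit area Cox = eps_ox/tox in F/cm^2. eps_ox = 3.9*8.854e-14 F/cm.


Step 1: eps_ox = 3.9 * 8.854e-14 = 3.45306e-13 F/cm
Step 2: tox in cm = 8.38 nm * 1e-7 = 8.3800e-07 cm
Step 3: Cox = 3.45306e-13 / 8.3800e-07 = 4.12e-07 F/cm^2

4.12e-07


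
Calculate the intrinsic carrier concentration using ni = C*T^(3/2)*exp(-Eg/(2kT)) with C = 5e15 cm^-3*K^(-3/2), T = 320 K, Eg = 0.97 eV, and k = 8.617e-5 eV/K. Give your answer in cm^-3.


Step 1: Compute kT = 8.617e-5 * 320 = 0.0275744 eV
Step 2: Exponent = -Eg/(2kT) = -0.97/(2*0.0275744) = -17.58878
Step 3: T^(3/2) = 320^1.5 = 5724.33
Step 4: ni = 5e15 * 5724.33 * exp(-17.58878) = 6.58e+11 cm^-3

6.58e+11


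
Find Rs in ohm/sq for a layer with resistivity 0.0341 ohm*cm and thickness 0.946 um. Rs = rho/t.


Step 1: Convert thickness to cm: t = 0.946 um = 9.4600e-05 cm
Step 2: Rs = rho / t = 0.0341 / 9.4600e-05
Step 3: Rs = 360.5 ohm/sq

360.5


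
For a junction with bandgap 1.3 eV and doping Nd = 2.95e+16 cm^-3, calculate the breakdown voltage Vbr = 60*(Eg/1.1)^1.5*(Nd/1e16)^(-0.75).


Step 1: Eg/1.1 = 1.3/1.1 = 1.181818
Step 2: (Eg/1.1)^1.5 = 1.181818^1.5 = 1.284772
Step 3: (Nd/1e16)^(-0.75) = (2.95)^(-0.75) = 0.444256
Step 4: Vbr = 60 * 1.284772 * 0.444256 = 34.2 V

34.2


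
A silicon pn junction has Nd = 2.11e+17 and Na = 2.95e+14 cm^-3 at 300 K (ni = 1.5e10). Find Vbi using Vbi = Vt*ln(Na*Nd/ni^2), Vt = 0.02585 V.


Step 1: Compute Na*Nd/ni^2 = 2.95e+14 * 2.11e+17 / (1.5e10)^2 = 2.7664e+11
Step 2: ln(2.7664e+11) = 26.3460
Step 3: Vbi = 0.02585 * 26.3460 = 0.681 V

0.681


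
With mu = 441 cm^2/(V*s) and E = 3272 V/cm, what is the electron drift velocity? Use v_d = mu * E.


Step 1: v_d = mu * E
Step 2: v_d = 441 * 3272 = 1442952
Step 3: v_d = 1.44e+06 cm/s

1.44e+06


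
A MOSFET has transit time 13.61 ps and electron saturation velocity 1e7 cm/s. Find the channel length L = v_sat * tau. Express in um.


Step 1: tau in seconds = 13.61 ps * 1e-12 = 1.3610e-11 s
Step 2: L = v_sat * tau = 1e7 * 1.3610e-11 = 1.3610e-04 cm
Step 3: L in um = 1.3610e-04 * 1e4 = 1.361 um

1.361


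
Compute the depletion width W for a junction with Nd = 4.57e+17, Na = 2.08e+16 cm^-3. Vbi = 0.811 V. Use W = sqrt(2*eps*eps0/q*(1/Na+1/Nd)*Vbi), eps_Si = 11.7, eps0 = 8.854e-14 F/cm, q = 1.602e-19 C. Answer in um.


Step 1: 1/Na + 1/Nd = 1/2.08e+16 + 1/4.57e+17 = 5.02651e-17
Step 2: 2*eps*eps0/q = 2*11.7*8.854e-14/1.602e-19 = 1.293281e+07
Step 3: W^2 = 1.293281e+07 * 5.02651e-17 * 0.811 = 5.27206e-10
Step 4: W = sqrt(5.27206e-10) = 2.296e-05 cm = 0.2296 um

0.2296


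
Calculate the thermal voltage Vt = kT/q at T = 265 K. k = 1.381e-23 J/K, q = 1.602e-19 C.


Step 1: kT = 1.381e-23 * 265 = 3.65965e-21 J
Step 2: Vt = kT/q = 3.65965e-21 / 1.602e-19
Step 3: Vt = 0.02284 V

0.02284


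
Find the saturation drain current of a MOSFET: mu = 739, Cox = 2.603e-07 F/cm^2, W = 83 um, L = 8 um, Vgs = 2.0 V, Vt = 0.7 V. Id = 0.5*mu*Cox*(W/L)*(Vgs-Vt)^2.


Step 1: Overdrive voltage Vov = Vgs - Vt = 2.0 - 0.7 = 1.3 V
Step 2: W/L = 83/8 = 10.375
Step 3: Id = 0.5 * 739 * 2.603e-07 * 10.375 * 1.3^2
Step 4: Id = 1.69e-03 A

1.69e-03


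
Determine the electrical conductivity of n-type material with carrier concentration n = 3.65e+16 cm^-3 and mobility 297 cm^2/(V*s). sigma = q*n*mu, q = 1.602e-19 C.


Step 1: sigma = q * n * mu
Step 2: sigma = 1.602e-19 * 3.65e+16 * 297
Step 3: sigma = 1.737e+00 S/cm

1.737e+00


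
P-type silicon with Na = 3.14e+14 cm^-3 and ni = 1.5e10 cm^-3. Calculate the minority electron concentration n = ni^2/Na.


Step 1: Majority hole concentration p ≈ Na = 3.14e+14 cm^-3
Step 2: n = ni^2 / Na = (1.5e10)^2 / 3.14e+14
Step 3: n = 7.17e+05 cm^-3

7.17e+05


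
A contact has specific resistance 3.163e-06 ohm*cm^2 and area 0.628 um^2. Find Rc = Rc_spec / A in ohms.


Step 1: Convert area to cm^2: 0.628 um^2 = 6.2800e-09 cm^2
Step 2: Rc = Rc_spec / A = 3.163e-06 / 6.2800e-09
Step 3: Rc = 5.04e+02 ohms

5.04e+02


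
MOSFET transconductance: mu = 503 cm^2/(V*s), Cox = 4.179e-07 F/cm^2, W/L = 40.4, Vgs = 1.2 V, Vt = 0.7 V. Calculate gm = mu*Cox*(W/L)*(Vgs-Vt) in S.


Step 1: Vov = Vgs - Vt = 1.2 - 0.7 = 0.5 V
Step 2: gm = mu * Cox * (W/L) * Vov
Step 3: gm = 503 * 4.179e-07 * 40.4 * 0.5 = 4.25e-03 S

4.25e-03


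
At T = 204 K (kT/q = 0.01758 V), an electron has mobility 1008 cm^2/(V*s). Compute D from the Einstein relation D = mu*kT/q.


Step 1: D = mu * (kT/q)
Step 2: D = 1008 * 0.01758
Step 3: D = 17.72 cm^2/s

17.72


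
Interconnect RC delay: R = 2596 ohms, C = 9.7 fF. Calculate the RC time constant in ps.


Step 1: tau = R * C
Step 2: tau = 2596 * 9.7 fF = 2596 * 9.7e-15 F
Step 3: tau = 2.51812e-11 s = 25.1812 ps

25.1812


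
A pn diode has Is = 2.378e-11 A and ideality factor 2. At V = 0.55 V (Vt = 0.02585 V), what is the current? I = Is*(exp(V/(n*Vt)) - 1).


Step 1: V/(n*Vt) = 0.55/(2*0.02585) = 10.6383
Step 2: exp(10.6383) = 4.1702e+04
Step 3: I = 2.378e-11 * (4.1702e+04 - 1) = 9.92e-07 A

9.92e-07


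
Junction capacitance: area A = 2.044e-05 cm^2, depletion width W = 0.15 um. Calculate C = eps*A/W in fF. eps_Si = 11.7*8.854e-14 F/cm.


Step 1: eps_Si = 11.7 * 8.854e-14 = 1.035918e-12 F/cm
Step 2: W in cm = 0.15 * 1e-4 = 1.50e-05 cm
Step 3: C = 1.035918e-12 * 2.044e-05 / 1.50e-05 = 1.411611e-12 F
Step 4: C = 1411.61 fF

1411.61


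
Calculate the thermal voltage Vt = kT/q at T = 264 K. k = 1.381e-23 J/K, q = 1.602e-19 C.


Step 1: kT = 1.381e-23 * 264 = 3.64584e-21 J
Step 2: Vt = kT/q = 3.64584e-21 / 1.602e-19
Step 3: Vt = 0.02276 V

0.02276


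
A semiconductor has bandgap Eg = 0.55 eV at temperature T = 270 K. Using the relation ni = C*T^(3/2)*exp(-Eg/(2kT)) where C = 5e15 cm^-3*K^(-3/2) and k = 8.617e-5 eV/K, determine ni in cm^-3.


Step 1: Compute kT = 8.617e-5 * 270 = 0.0232659 eV
Step 2: Exponent = -Eg/(2kT) = -0.55/(2*0.0232659) = -11.81987
Step 3: T^(3/2) = 270^1.5 = 4436.55
Step 4: ni = 5e15 * 4436.55 * exp(-11.81987) = 1.63e+14 cm^-3

1.63e+14


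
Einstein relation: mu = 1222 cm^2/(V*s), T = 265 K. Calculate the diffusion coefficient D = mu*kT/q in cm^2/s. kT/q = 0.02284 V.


Step 1: D = mu * (kT/q)
Step 2: D = 1222 * 0.02284
Step 3: D = 27.91 cm^2/s

27.91


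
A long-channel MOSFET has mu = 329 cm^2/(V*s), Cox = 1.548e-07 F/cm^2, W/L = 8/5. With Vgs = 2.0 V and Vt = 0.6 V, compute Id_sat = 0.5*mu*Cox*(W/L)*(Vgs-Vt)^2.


Step 1: Overdrive voltage Vov = Vgs - Vt = 2.0 - 0.6 = 1.4 V
Step 2: W/L = 8/5 = 1.6
Step 3: Id = 0.5 * 329 * 1.548e-07 * 1.6 * 1.4^2
Step 4: Id = 7.99e-05 A

7.99e-05


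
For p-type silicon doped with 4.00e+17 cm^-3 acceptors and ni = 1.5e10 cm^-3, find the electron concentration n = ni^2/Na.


Step 1: Majority hole concentration p ≈ Na = 4.00e+17 cm^-3
Step 2: n = ni^2 / Na = (1.5e10)^2 / 4.00e+17
Step 3: n = 5.63e+02 cm^-3

5.63e+02


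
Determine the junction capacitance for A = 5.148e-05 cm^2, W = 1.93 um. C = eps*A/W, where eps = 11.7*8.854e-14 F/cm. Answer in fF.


Step 1: eps_Si = 11.7 * 8.854e-14 = 1.035918e-12 F/cm
Step 2: W in cm = 1.93 * 1e-4 = 1.93e-04 cm
Step 3: C = 1.035918e-12 * 5.148e-05 / 1.93e-04 = 2.763164e-13 F
Step 4: C = 276.32 fF

276.32


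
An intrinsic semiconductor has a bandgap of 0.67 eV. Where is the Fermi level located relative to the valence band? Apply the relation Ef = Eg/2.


Step 1: For an intrinsic semiconductor, the Fermi level sits at midgap.
Step 2: Ef = Eg / 2 = 0.67 / 2 = 0.335 eV

0.335


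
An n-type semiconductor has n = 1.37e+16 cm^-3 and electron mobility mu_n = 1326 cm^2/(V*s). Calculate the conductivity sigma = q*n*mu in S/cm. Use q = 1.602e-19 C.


Step 1: sigma = q * n * mu
Step 2: sigma = 1.602e-19 * 1.37e+16 * 1326
Step 3: sigma = 2.910e+00 S/cm

2.910e+00


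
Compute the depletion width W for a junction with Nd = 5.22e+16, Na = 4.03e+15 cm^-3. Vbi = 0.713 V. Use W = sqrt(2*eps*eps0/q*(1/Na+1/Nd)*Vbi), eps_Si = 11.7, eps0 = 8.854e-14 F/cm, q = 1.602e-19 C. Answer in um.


Step 1: 1/Na + 1/Nd = 1/4.03e+15 + 1/5.22e+16 = 2.67296e-16
Step 2: 2*eps*eps0/q = 2*11.7*8.854e-14/1.602e-19 = 1.293281e+07
Step 3: W^2 = 1.293281e+07 * 2.67296e-16 * 0.713 = 2.46476e-09
Step 4: W = sqrt(2.46476e-09) = 4.965e-05 cm = 0.4965 um

0.4965


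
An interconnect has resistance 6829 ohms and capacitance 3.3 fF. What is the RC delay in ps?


Step 1: tau = R * C
Step 2: tau = 6829 * 3.3 fF = 6829 * 3.3e-15 F
Step 3: tau = 2.25357e-11 s = 22.5357 ps

22.5357


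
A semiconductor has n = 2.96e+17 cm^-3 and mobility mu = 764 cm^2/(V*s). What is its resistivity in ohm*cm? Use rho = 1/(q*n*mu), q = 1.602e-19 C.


Step 1: sigma = q * n * mu = 1.602e-19 * 2.96e+17 * 764 = 3.62283e+01 S/cm
Step 2: rho = 1 / sigma = 1 / 3.62283e+01 = 0.0276 ohm*cm

0.0276


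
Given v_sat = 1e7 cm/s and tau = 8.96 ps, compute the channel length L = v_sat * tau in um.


Step 1: tau in seconds = 8.96 ps * 1e-12 = 8.9600e-12 s
Step 2: L = v_sat * tau = 1e7 * 8.9600e-12 = 8.9600e-05 cm
Step 3: L in um = 8.9600e-05 * 1e4 = 0.896 um

0.896


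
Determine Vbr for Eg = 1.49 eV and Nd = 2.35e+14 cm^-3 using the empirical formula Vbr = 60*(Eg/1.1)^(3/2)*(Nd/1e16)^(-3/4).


Step 1: Eg/1.1 = 1.49/1.1 = 1.354545
Step 2: (Eg/1.1)^1.5 = 1.354545^1.5 = 1.576486
Step 3: (Nd/1e16)^(-0.75) = (0.0235)^(-0.75) = 16.660925
Step 4: Vbr = 60 * 1.576486 * 16.660925 = 1575.9 V

1575.9


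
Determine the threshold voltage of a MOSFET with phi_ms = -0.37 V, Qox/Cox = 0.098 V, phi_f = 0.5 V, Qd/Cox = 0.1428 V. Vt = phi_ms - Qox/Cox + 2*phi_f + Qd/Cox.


Step 1: Vt = phi_ms - Qox/Cox + 2*phi_f + Qd/Cox
Step 2: Vt = -0.37 - 0.098 + 2*0.5 + 0.1428
Step 3: Vt = -0.37 - 0.098 + 1.0 + 0.1428
Step 4: Vt = 0.6748 V

0.6748


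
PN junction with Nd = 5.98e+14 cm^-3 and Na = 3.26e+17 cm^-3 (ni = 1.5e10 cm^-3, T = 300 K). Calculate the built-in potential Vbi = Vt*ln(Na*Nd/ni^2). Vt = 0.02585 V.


Step 1: Compute Na*Nd/ni^2 = 3.26e+17 * 5.98e+14 / (1.5e10)^2 = 8.6644e+11
Step 2: ln(8.6644e+11) = 27.4877
Step 3: Vbi = 0.02585 * 27.4877 = 0.711 V

0.711


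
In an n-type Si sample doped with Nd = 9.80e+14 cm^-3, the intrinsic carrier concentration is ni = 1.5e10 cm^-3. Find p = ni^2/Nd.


Step 1: Since Nd >> ni, n ≈ Nd = 9.80e+14 cm^-3
Step 2: p = ni^2 / n = (1.5e10)^2 / 9.80e+14
Step 3: p = 2.25e20 / 9.80e+14 = 2.30e+05 cm^-3

2.30e+05


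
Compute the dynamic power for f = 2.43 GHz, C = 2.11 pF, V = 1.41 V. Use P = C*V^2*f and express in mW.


Step 1: V^2 = 1.41^2 = 1.9881 V^2
Step 2: P = C*V^2*f = 2.11e-12 F * 1.9881 * 2.43e9 Hz
Step 3: P = 1.019358513e-02 W
Step 4: P = 10.194 mW

10.194


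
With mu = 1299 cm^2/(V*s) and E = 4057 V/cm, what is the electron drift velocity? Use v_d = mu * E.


Step 1: v_d = mu * E
Step 2: v_d = 1299 * 4057 = 5270043
Step 3: v_d = 5.27e+06 cm/s

5.27e+06


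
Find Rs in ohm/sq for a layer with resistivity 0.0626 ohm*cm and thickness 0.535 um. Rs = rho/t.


Step 1: Convert thickness to cm: t = 0.535 um = 5.3500e-05 cm
Step 2: Rs = rho / t = 0.0626 / 5.3500e-05
Step 3: Rs = 1170.1 ohm/sq

1170.1


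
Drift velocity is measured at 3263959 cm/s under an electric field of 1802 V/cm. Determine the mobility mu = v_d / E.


Step 1: mu = v_d / E
Step 2: mu = 3263959 / 1802
Step 3: mu = 1811.3 cm^2/(V*s)

1811.3


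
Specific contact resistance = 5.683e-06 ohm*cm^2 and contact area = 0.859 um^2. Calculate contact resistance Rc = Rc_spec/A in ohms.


Step 1: Convert area to cm^2: 0.859 um^2 = 8.5900e-09 cm^2
Step 2: Rc = Rc_spec / A = 5.683e-06 / 8.5900e-09
Step 3: Rc = 6.62e+02 ohms

6.62e+02


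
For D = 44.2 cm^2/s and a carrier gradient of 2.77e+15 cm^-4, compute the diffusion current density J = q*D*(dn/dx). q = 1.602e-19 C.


Step 1: J = q * D * (dn/dx)
Step 2: J = 1.602e-19 * 44.2 * 2.77e+15
Step 3: J = 1.96e-02 A/cm^2

1.96e-02


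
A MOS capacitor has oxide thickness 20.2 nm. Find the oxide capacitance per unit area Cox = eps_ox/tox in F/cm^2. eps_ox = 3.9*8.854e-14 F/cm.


Step 1: eps_ox = 3.9 * 8.854e-14 = 3.45306e-13 F/cm
Step 2: tox in cm = 20.2 nm * 1e-7 = 2.0200e-06 cm
Step 3: Cox = 3.45306e-13 / 2.0200e-06 = 1.71e-07 F/cm^2

1.71e-07


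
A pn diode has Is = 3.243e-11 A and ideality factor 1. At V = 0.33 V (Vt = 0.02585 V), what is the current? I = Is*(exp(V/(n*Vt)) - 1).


Step 1: V/(n*Vt) = 0.33/(1*0.02585) = 12.7660
Step 2: exp(12.7660) = 3.5011e+05
Step 3: I = 3.243e-11 * (3.5011e+05 - 1) = 1.14e-05 A

1.14e-05


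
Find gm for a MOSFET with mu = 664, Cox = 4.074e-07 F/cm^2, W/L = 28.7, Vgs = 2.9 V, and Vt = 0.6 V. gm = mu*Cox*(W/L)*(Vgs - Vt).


Step 1: Vov = Vgs - Vt = 2.9 - 0.6 = 2.3 V
Step 2: gm = mu * Cox * (W/L) * Vov
Step 3: gm = 664 * 4.074e-07 * 28.7 * 2.3 = 1.79e-02 S

1.79e-02


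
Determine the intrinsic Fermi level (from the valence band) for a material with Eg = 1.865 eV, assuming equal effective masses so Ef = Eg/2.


Step 1: For an intrinsic semiconductor, the Fermi level sits at midgap.
Step 2: Ef = Eg / 2 = 1.865 / 2 = 0.9325 eV

0.9325


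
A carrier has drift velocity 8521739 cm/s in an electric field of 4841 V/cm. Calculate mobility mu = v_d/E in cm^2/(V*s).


Step 1: mu = v_d / E
Step 2: mu = 8521739 / 4841
Step 3: mu = 1760.33 cm^2/(V*s)

1760.33


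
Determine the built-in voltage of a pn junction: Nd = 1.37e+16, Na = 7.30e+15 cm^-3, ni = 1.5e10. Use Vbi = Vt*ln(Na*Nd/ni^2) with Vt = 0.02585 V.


Step 1: Compute Na*Nd/ni^2 = 7.30e+15 * 1.37e+16 / (1.5e10)^2 = 4.4449e+11
Step 2: ln(4.4449e+11) = 26.8202
Step 3: Vbi = 0.02585 * 26.8202 = 0.693 V

0.693


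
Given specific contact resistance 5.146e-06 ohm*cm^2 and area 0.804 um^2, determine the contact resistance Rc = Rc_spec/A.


Step 1: Convert area to cm^2: 0.804 um^2 = 8.0400e-09 cm^2
Step 2: Rc = Rc_spec / A = 5.146e-06 / 8.0400e-09
Step 3: Rc = 6.40e+02 ohms

6.40e+02


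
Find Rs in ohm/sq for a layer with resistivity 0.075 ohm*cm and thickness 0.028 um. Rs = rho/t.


Step 1: Convert thickness to cm: t = 0.028 um = 2.8000e-06 cm
Step 2: Rs = rho / t = 0.075 / 2.8000e-06
Step 3: Rs = 26785.7 ohm/sq

26785.7


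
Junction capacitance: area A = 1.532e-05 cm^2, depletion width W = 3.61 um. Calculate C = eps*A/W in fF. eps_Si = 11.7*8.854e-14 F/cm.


Step 1: eps_Si = 11.7 * 8.854e-14 = 1.035918e-12 F/cm
Step 2: W in cm = 3.61 * 1e-4 = 3.61e-04 cm
Step 3: C = 1.035918e-12 * 1.532e-05 / 3.61e-04 = 4.396195e-14 F
Step 4: C = 43.96 fF

43.96


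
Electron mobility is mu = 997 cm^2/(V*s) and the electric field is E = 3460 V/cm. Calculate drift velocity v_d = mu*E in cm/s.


Step 1: v_d = mu * E
Step 2: v_d = 997 * 3460 = 3449620
Step 3: v_d = 3.45e+06 cm/s

3.45e+06


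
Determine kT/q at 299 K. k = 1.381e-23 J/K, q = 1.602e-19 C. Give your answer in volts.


Step 1: kT = 1.381e-23 * 299 = 4.12919e-21 J
Step 2: Vt = kT/q = 4.12919e-21 / 1.602e-19
Step 3: Vt = 0.02578 V

0.02578


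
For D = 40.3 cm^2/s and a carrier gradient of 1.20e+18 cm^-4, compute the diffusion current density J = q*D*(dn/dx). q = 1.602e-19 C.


Step 1: J = q * D * (dn/dx)
Step 2: J = 1.602e-19 * 40.3 * 1.20e+18
Step 3: J = 7.75e+00 A/cm^2

7.75e+00


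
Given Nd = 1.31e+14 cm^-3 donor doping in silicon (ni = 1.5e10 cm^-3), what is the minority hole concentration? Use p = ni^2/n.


Step 1: Since Nd >> ni, n ≈ Nd = 1.31e+14 cm^-3
Step 2: p = ni^2 / n = (1.5e10)^2 / 1.31e+14
Step 3: p = 2.25e20 / 1.31e+14 = 1.72e+06 cm^-3

1.72e+06


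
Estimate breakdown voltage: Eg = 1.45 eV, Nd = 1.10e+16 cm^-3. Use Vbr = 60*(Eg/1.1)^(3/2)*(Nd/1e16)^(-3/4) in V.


Step 1: Eg/1.1 = 1.45/1.1 = 1.318182
Step 2: (Eg/1.1)^1.5 = 1.318182^1.5 = 1.513433
Step 3: (Nd/1e16)^(-0.75) = (1.1)^(-0.75) = 0.931012
Step 4: Vbr = 60 * 1.513433 * 0.931012 = 84.5 V

84.5


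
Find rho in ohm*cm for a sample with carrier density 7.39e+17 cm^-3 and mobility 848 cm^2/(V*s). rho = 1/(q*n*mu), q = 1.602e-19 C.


Step 1: sigma = q * n * mu = 1.602e-19 * 7.39e+17 * 848 = 1.00393e+02 S/cm
Step 2: rho = 1 / sigma = 1 / 1.00393e+02 = 0.009961 ohm*cm

0.009961
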